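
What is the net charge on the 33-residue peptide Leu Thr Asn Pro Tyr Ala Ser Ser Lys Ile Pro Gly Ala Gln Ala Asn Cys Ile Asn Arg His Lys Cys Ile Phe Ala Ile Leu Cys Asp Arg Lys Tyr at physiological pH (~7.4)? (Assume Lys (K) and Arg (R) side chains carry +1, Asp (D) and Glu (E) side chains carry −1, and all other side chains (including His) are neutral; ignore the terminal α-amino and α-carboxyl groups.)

+4

Positive (K, R): Lys9, Arg20, Lys22, Arg31, Lys32 → +5.
Negative (D, E): Asp30 → −1.
Net charge = (+5) + (−1) = +4.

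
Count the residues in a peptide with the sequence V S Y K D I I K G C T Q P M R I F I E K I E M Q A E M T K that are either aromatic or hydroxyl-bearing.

5

Aromatic: F, W, Y. Hydroxyl-bearing: S, T, Y.
Aromatic residues here: Y3, F17 (2).
Hydroxyl-bearing residues here: S2, Y3, T11, T28 (4).
Y is in both groups, so the 1 Y residue must not be double-counted.
Total = 2 + 4 − 1 = 5.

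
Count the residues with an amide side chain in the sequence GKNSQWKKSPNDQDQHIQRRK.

Only N (asparagine) and Q (glutamine) carry a side-chain carboxamide.
Matching residues: N3, Q5, N11, Q13, Q15, Q18.

6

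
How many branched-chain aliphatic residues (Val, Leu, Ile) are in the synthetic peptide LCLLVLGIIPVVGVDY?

10

Matching residues: L1, L3, L4, V5, L6, I8, I9, V11, V12, V14.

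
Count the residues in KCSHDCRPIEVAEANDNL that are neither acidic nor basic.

11

Acidic: D, E. Basic: K, R, H. All other residues are neither.
Matching residues: C2, S3, C6, P8, I9, V11, A12, A14, N15, N17, L18.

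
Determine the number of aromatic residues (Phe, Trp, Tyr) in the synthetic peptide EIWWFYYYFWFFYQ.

Matching residues: W3, W4, F5, Y6, Y7, Y8, F9, W10, F11, F12, Y13.

11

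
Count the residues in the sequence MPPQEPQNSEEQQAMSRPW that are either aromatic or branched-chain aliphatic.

Aromatic: F, W, Y. Branched-chain aliphatic: I, L, V.
Aromatic residues here: W19 (1).
Branched-chain aliphatic residues here: none (0).
The two groups share no amino acid, so total = 1 + 0 = 1.

1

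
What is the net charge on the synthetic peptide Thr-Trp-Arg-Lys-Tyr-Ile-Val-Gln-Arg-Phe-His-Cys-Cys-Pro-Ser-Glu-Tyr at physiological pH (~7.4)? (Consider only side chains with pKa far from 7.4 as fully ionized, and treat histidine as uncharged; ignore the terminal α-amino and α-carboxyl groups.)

The side chains ionized at physiological pH are Lys/Arg (+1) and Asp/Glu (−1); with His treated as neutral, nothing else contributes.
Positive (K, R): Arg3, Lys4, Arg9 → +3.
Negative (D, E): Glu16 → −1.
Net charge = (+3) + (−1) = +2.

+2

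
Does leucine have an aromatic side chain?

The aromatic amino acids are Phe (F, benzyl), Trp (W, indole), and Tyr (Y, phenol).
Leucine is not in this group.

No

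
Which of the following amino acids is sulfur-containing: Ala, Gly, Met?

Cysteine (C, thiol) and methionine (M, thioether) are the two sulfur-containing amino acids.
Of the listed options, only Met belongs to this group.

Met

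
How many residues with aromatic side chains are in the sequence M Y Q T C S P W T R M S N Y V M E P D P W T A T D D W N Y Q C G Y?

7

The aromatic amino acids are Phe (F, benzyl), Trp (W, indole), and Tyr (Y, phenol).
Matching residues: Y2, W8, Y14, W21, W27, Y29, Y33.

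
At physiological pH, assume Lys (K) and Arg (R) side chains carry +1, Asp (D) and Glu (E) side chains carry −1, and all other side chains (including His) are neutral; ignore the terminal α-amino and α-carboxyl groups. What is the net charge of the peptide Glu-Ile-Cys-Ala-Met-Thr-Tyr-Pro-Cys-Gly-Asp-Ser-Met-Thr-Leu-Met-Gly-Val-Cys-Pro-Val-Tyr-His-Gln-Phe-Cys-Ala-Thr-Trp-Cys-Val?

-2

Positive (K, R): none → +0.
Negative (D, E): Glu1, Asp11 → −2.
Net charge = (+0) + (−2) = −2.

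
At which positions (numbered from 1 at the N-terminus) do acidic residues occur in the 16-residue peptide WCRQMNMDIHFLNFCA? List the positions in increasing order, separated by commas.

The acidic residues are Asp (D) and Glu (E), whose side chains end in a carboxylate group.
Matching residues: D8.

8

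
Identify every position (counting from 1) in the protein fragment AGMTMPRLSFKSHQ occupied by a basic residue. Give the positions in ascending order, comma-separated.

Lysine (K), arginine (R), and histidine (H) have basic, nitrogen-containing side chains.
Matching residues: R7, K11, H13.

7, 11, 13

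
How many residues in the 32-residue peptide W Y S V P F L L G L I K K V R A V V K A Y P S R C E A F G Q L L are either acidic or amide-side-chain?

Acidic: D, E. Amide-side-chain: N, Q.
Acidic residues here: E26 (1).
Amide-side-chain residues here: Q30 (1).
The two groups share no amino acid, so total = 1 + 1 = 2.

2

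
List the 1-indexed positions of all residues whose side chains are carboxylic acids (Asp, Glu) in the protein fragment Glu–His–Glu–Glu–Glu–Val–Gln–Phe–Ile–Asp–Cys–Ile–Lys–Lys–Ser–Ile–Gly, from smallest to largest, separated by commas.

1, 3, 4, 5, 10

Matching residues: Glu1, Glu3, Glu4, Glu5, Asp10.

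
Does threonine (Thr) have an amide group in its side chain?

Asparagine (N) and glutamine (Q) have uncharged amide side chains.
Threonine is not in this group.

No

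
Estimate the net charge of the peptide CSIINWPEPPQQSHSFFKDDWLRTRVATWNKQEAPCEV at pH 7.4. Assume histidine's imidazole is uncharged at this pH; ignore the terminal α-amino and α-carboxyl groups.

-1

At pH ~7.4 the Lys and Arg side chains are protonated (+1), the Asp and Glu side chains are deprotonated (−1), and with His taken as neutral all other side chains carry no charge.
Positive (K, R): K18, R23, R25, K31 → +4.
Negative (D, E): E8, D19, D20, E33, E37 → −5.
Net charge = (+4) + (−5) = −1.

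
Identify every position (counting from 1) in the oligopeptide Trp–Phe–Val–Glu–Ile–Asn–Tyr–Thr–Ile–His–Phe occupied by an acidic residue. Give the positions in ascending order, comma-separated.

The acidic residues are Asp (D) and Glu (E), whose side chains end in a carboxylate group.
Matching residues: Glu4.

4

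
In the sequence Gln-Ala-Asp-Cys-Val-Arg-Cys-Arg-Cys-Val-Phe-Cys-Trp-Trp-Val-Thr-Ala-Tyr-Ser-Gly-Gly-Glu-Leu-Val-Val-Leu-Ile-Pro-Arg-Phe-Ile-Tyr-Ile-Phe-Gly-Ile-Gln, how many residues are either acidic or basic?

5

Acidic: D, E. Basic: H, K, R.
Acidic residues here: Asp3, Glu22 (2).
Basic residues here: Arg6, Arg8, Arg29 (3).
The two groups share no amino acid, so total = 2 + 3 = 5.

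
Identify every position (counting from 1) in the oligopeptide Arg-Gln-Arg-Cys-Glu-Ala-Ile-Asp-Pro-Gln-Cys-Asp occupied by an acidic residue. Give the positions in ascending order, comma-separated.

5, 8, 12

Aspartate (D) and glutamate (E) have carboxylic-acid side chains and are the acidic amino acids.
Matching residues: Glu5, Asp8, Asp12.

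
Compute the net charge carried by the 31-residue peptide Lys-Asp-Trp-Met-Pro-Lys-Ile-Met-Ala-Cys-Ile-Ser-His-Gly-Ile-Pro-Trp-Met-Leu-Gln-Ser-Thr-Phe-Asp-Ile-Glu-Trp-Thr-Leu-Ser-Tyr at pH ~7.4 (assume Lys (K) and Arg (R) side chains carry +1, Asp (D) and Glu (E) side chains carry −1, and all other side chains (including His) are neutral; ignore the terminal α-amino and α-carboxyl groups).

-1

Positive (K, R): Lys1, Lys6 → +2.
Negative (D, E): Asp2, Asp24, Glu26 → −3.
Net charge = (+2) + (−3) = −1.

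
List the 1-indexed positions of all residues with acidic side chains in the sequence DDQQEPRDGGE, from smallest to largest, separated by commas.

1, 2, 5, 8, 11

Only D (aspartate) and E (glutamate) carry a side-chain carboxylic acid.
Matching residues: D1, D2, E5, D8, E11.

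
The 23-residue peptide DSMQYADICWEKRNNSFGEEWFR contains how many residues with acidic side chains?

5

The acidic residues are Asp (D) and Glu (E), whose side chains end in a carboxylate group.
Matching residues: D1, D7, E11, E19, E20.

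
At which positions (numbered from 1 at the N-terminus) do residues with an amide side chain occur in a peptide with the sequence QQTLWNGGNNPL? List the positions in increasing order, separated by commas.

1, 2, 6, 9, 10

The amide-side-chain residues are Asn (N) and Gln (Q).
Matching residues: Q1, Q2, N6, N9, N10.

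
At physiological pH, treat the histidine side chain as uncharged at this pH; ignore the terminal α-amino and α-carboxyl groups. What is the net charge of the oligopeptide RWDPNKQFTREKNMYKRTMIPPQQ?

The side chains ionized at physiological pH are Lys/Arg (+1) and Asp/Glu (−1); with His treated as neutral, nothing else contributes.
Positive (K, R): R1, K6, R10, K12, K16, R17 → +6.
Negative (D, E): D3, E11 → −2.
Net charge = (+6) + (−2) = +4.

+4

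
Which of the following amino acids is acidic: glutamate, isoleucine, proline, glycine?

Only D (aspartate) and E (glutamate) carry a side-chain carboxylic acid.
Of the listed options, only glutamate belongs to this group.

glutamate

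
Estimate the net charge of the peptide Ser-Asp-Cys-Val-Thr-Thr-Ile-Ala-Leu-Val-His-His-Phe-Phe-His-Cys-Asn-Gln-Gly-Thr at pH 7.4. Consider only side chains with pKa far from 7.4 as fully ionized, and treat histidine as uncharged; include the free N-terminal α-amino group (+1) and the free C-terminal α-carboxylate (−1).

-1

At pH ~7.4 the Lys and Arg side chains are protonated (+1), the Asp and Glu side chains are deprotonated (−1), and with His taken as neutral all other side chains carry no charge.
Positive (K, R): none → +0.
Negative (D, E): Asp2 → −1.
The N-terminus (+1) and C-terminus (−1) cancel.
Net charge = (+0) + (−1) = −1.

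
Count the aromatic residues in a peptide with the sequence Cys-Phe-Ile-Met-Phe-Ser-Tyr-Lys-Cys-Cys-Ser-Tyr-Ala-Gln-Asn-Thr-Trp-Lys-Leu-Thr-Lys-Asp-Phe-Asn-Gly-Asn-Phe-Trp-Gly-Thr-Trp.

9

The aromatic amino acids are Phe (F, benzyl), Trp (W, indole), and Tyr (Y, phenol).
Matching residues: Phe2, Phe5, Tyr7, Tyr12, Trp17, Phe23, Phe27, Trp28, Trp31.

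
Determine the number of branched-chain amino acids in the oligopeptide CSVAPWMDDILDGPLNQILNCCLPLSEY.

8

V, L, and I make up the branched-chain aliphatic group.
Matching residues: V3, I10, L11, L15, I18, L19, L23, L25.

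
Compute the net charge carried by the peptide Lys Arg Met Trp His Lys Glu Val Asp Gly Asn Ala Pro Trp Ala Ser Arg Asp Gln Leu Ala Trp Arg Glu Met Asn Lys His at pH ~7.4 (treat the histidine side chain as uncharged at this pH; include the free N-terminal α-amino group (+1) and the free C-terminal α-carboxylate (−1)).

The side chains ionized at physiological pH are Lys/Arg (+1) and Asp/Glu (−1); with His treated as neutral, nothing else contributes.
Positive (K, R): Lys1, Arg2, Lys6, Arg17, Arg23, Lys27 → +6.
Negative (D, E): Glu7, Asp9, Asp18, Glu24 → −4.
The N-terminus (+1) and C-terminus (−1) cancel.
Net charge = (+6) + (−4) = +2.

+2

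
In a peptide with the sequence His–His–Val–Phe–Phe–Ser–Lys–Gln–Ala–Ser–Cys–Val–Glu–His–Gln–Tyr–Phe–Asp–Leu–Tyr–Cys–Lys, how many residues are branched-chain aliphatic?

Valine (V), leucine (L), and isoleucine (I) are the branched-chain amino acids.
Matching residues: Val3, Val12, Leu19.

3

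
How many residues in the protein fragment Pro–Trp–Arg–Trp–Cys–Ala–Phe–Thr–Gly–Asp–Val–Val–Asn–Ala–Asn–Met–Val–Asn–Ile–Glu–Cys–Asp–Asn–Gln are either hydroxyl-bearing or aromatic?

Hydroxyl-bearing: S, T, Y. Aromatic: F, W, Y.
Hydroxyl-bearing residues here: Thr8 (1).
Aromatic residues here: Trp2, Trp4, Phe7 (3).
(Y belongs to both groups, but none appear in this sequence.) Total = 1 + 3 = 4.

4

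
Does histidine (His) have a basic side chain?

Yes

The basic amino acids are Lys (K), Arg (R), and His (H).
Histidine is in this group.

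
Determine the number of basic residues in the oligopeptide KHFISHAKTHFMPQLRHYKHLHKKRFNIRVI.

14

K, R, and H are the three residues with basic side chains (ε-amine, guanidinium, and imidazole respectively).
Matching residues: K1, H2, H6, K8, H10, R16, H17, K19, H20, H22, K23, K24, R25, R29.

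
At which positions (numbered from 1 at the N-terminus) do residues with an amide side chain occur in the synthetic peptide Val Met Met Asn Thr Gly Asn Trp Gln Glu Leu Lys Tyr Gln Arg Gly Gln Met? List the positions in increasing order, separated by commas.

The amide-side-chain residues are Asn (N) and Gln (Q).
Matching residues: Asn4, Asn7, Gln9, Gln14, Gln17.

4, 7, 9, 14, 17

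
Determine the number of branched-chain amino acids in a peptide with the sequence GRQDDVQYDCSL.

The BCAAs are Val, Leu, and Ile — aliphatic side chains with a branch point.
Matching residues: V6, L12.

2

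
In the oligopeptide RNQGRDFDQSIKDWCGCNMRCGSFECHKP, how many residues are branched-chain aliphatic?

The BCAAs are Val, Leu, and Ile — aliphatic side chains with a branch point.
Matching residues: I11.

1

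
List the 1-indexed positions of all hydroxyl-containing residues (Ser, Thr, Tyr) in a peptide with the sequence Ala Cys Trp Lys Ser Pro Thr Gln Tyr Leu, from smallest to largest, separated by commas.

Matching residues: Ser5, Thr7, Tyr9.

5, 7, 9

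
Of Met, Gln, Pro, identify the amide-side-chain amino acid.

Gln

The amide-side-chain residues are Asn (N) and Gln (Q).
Of the listed options, only Gln belongs to this group.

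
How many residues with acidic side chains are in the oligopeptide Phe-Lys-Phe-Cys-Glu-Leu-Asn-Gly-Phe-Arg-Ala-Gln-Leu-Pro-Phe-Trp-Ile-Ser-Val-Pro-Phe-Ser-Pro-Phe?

Aspartate (D) and glutamate (E) have carboxylic-acid side chains and are the acidic amino acids.
Matching residues: Glu5.

1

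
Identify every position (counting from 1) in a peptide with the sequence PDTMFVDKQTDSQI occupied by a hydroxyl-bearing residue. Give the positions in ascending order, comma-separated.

Serine (S), threonine (T), and tyrosine (Y) each carry a hydroxyl group on the side chain.
Matching residues: T3, T10, S12.

3, 10, 12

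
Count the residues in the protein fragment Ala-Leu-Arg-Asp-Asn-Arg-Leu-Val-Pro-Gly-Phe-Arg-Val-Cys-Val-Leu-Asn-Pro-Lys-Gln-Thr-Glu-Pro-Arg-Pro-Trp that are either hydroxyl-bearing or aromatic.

Hydroxyl-bearing: S, T, Y. Aromatic: F, W, Y.
Hydroxyl-bearing residues here: Thr21 (1).
Aromatic residues here: Phe11, Trp26 (2).
(Y belongs to both groups, but none appear in this sequence.) Total = 1 + 2 = 3.

3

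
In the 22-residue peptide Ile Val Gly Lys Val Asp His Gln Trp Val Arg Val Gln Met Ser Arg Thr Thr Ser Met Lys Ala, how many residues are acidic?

The acidic residues are Asp (D) and Glu (E), whose side chains end in a carboxylate group.
Matching residues: Asp6.

1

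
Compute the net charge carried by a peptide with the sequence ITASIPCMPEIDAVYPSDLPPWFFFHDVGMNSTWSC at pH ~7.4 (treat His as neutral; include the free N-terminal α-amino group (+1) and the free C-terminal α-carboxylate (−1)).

The side chains ionized at physiological pH are Lys/Arg (+1) and Asp/Glu (−1); with His treated as neutral, nothing else contributes.
Positive (K, R): none → +0.
Negative (D, E): E10, D12, D18, D27 → −4.
The N-terminus (+1) and C-terminus (−1) cancel.
Net charge = (+0) + (−4) = −4.

-4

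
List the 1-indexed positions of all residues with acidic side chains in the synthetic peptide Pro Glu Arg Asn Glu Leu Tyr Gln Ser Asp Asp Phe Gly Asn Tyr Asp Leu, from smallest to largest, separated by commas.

2, 5, 10, 11, 16

Only D (aspartate) and E (glutamate) carry a side-chain carboxylic acid.
Matching residues: Glu2, Glu5, Asp10, Asp11, Asp16.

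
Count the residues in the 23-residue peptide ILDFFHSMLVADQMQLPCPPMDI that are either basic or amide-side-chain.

Basic: H, K, R. Amide-side-chain: N, Q.
Basic residues here: H6 (1).
Amide-side-chain residues here: Q13, Q15 (2).
The two groups share no amino acid, so total = 1 + 2 = 3.

3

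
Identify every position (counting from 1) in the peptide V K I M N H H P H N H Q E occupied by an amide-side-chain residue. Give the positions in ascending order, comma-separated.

5, 10, 12

Asparagine (N) and glutamine (Q) have uncharged amide side chains.
Matching residues: N5, N10, Q12.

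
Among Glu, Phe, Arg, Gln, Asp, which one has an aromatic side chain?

Phe

The aromatic amino acids are Phe (F, benzyl), Trp (W, indole), and Tyr (Y, phenol).
Of the listed options, only Phe belongs to this group.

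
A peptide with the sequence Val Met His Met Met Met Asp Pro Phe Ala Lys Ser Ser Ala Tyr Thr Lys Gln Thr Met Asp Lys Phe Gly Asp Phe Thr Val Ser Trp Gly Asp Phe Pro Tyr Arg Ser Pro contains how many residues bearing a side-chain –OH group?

9

The –OH-bearing residues are Ser, Thr (aliphatic alcohols), and Tyr (phenol).
Matching residues: Ser12, Ser13, Tyr15, Thr16, Thr19, Thr27, Ser29, Tyr35, Ser37.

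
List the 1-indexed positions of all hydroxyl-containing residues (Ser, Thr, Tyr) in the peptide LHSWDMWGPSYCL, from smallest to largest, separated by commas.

Matching residues: S3, S10, Y11.

3, 10, 11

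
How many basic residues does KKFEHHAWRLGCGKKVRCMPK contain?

9

Lysine (K), arginine (R), and histidine (H) have basic, nitrogen-containing side chains.
Matching residues: K1, K2, H5, H6, R9, K14, K15, R17, K21.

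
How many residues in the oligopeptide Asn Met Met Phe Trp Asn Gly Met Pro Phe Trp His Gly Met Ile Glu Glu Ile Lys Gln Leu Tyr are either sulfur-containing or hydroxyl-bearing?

Sulfur-containing: C, M. Hydroxyl-bearing: S, T, Y.
Sulfur-containing residues here: Met2, Met3, Met8, Met14 (4).
Hydroxyl-bearing residues here: Tyr22 (1).
The two groups share no amino acid, so total = 4 + 1 = 5.

5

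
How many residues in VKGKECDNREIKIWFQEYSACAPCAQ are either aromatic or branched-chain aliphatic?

Aromatic: F, W, Y. Branched-chain aliphatic: I, L, V.
Aromatic residues here: W14, F15, Y18 (3).
Branched-chain aliphatic residues here: V1, I11, I13 (3).
The two groups share no amino acid, so total = 3 + 3 = 6.

6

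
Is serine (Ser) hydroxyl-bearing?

The –OH-bearing residues are Ser, Thr (aliphatic alcohols), and Tyr (phenol).
Serine is in this group.

Yes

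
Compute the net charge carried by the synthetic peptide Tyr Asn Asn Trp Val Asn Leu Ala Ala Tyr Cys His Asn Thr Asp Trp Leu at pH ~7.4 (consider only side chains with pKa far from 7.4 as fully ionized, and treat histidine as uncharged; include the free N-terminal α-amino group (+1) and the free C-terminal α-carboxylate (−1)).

-1

The side chains ionized at physiological pH are Lys/Arg (+1) and Asp/Glu (−1); with His treated as neutral, nothing else contributes.
Positive (K, R): none → +0.
Negative (D, E): Asp15 → −1.
The N-terminus (+1) and C-terminus (−1) cancel.
Net charge = (+0) + (−1) = −1.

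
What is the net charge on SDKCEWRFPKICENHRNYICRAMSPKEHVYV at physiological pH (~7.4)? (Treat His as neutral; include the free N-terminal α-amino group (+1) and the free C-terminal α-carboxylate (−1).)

+2

At pH ~7.4 the Lys and Arg side chains are protonated (+1), the Asp and Glu side chains are deprotonated (−1), and with His taken as neutral all other side chains carry no charge.
Positive (K, R): K3, R7, K10, R16, R21, K26 → +6.
Negative (D, E): D2, E5, E13, E27 → −4.
The N-terminus (+1) and C-terminus (−1) cancel.
Net charge = (+6) + (−4) = +2.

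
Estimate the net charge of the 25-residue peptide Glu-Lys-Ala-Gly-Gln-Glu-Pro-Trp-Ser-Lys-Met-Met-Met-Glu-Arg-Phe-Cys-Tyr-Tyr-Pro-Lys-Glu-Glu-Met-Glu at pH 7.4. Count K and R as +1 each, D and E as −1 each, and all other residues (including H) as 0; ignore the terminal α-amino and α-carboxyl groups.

Positive (K, R): Lys2, Lys10, Arg15, Lys21 → +4.
Negative (D, E): Glu1, Glu6, Glu14, Glu22, Glu23, Glu25 → −6.
Net charge = (+4) + (−6) = −2.

-2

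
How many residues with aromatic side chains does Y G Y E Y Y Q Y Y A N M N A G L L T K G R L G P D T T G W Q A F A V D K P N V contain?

F, W, and Y each carry an aromatic ring on the side chain.
Matching residues: Y1, Y3, Y5, Y6, Y8, Y9, W29, F32.

8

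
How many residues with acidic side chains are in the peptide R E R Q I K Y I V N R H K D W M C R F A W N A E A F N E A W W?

The acidic residues are Asp (D) and Glu (E), whose side chains end in a carboxylate group.
Matching residues: E2, D14, E24, E28.

4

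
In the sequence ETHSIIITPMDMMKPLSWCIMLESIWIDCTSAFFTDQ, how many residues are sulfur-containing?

6

The sulfur-bearing residues are cysteine (–SH) and methionine (–S–CH₃).
Matching residues: M10, M12, M13, C19, M21, C29.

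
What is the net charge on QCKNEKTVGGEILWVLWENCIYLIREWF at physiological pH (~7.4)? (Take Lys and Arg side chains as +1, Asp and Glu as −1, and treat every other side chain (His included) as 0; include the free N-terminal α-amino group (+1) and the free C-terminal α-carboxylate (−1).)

Positive (K, R): K3, K6, R25 → +3.
Negative (D, E): E5, E11, E18, E26 → −4.
The N-terminus (+1) and C-terminus (−1) cancel.
Net charge = (+3) + (−4) = −1.

-1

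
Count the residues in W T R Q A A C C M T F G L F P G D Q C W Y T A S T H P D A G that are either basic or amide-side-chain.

Basic: H, K, R. Amide-side-chain: N, Q.
Basic residues here: R3, H26 (2).
Amide-side-chain residues here: Q4, Q18 (2).
The two groups share no amino acid, so total = 2 + 2 = 4.

4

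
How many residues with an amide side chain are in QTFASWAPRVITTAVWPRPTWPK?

1

The amide-side-chain residues are Asn (N) and Gln (Q).
Matching residues: Q1.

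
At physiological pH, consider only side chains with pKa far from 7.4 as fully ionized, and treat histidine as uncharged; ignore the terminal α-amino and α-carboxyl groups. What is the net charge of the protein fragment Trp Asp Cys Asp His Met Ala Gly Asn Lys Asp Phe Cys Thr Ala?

Near pH 7.4, K and R contribute +1 each, D and E contribute −1 each, and every other side chain (His included, as stated) is uncharged.
Positive (K, R): Lys10 → +1.
Negative (D, E): Asp2, Asp4, Asp11 → −3.
Net charge = (+1) + (−3) = −2.

-2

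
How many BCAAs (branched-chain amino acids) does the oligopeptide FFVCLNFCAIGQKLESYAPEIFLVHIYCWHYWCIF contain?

9

The BCAAs are Val, Leu, and Ile — aliphatic side chains with a branch point.
Matching residues: V3, L5, I10, L14, I21, L23, V24, I26, I34.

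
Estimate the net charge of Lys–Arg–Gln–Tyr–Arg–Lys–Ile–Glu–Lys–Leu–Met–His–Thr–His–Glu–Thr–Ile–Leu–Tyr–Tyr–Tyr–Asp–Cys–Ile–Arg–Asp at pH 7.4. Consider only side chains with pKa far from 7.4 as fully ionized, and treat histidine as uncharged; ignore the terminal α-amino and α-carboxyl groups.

+2

The side chains ionized at physiological pH are Lys/Arg (+1) and Asp/Glu (−1); with His treated as neutral, nothing else contributes.
Positive (K, R): Lys1, Arg2, Arg5, Lys6, Lys9, Arg25 → +6.
Negative (D, E): Glu8, Glu15, Asp22, Asp26 → −4.
Net charge = (+6) + (−4) = +2.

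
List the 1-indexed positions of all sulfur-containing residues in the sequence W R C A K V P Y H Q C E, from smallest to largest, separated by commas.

Only Cys (C) and Met (M) have a sulfur atom in the side chain.
Matching residues: C3, C11.

3, 11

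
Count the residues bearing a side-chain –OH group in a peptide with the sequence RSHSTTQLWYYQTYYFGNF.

The –OH-bearing residues are Ser, Thr (aliphatic alcohols), and Tyr (phenol).
Matching residues: S2, S4, T5, T6, Y10, Y11, T13, Y14, Y15.

9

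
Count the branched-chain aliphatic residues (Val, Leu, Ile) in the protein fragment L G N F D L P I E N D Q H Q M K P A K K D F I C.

4

Matching residues: L1, L6, I8, I23.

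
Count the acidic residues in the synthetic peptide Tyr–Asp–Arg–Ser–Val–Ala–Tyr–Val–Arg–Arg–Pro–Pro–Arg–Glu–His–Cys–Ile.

2

Aspartate (D) and glutamate (E) have carboxylic-acid side chains and are the acidic amino acids.
Matching residues: Asp2, Glu14.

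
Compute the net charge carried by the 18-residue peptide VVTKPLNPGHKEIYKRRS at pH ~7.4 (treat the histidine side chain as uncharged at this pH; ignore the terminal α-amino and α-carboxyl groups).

+4

The side chains ionized at physiological pH are Lys/Arg (+1) and Asp/Glu (−1); with His treated as neutral, nothing else contributes.
Positive (K, R): K4, K11, K15, R16, R17 → +5.
Negative (D, E): E12 → −1.
Net charge = (+5) + (−1) = +4.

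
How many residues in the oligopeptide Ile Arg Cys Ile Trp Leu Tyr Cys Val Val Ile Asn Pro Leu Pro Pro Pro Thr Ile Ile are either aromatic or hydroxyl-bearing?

3

Aromatic: F, W, Y. Hydroxyl-bearing: S, T, Y.
Aromatic residues here: Trp5, Tyr7 (2).
Hydroxyl-bearing residues here: Tyr7, Thr18 (2).
Y is in both groups, so the 1 Y residue must not be double-counted.
Total = 2 + 2 − 1 = 3.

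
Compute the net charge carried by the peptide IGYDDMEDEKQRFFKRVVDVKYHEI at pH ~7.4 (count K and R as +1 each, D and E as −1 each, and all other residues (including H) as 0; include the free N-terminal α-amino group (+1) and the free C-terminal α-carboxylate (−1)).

Positive (K, R): K10, R12, K15, R16, K21 → +5.
Negative (D, E): D4, D5, E7, D8, E9, D19, E24 → −7.
The N-terminus (+1) and C-terminus (−1) cancel.
Net charge = (+5) + (−7) = −2.

-2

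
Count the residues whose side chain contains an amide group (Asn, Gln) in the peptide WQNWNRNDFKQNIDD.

Matching residues: Q2, N3, N5, N7, Q11, N12.

6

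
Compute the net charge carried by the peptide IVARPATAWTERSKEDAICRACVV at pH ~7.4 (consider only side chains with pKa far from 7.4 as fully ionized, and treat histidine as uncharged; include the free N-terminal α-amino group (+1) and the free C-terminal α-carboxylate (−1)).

Near pH 7.4, K and R contribute +1 each, D and E contribute −1 each, and every other side chain (His included, as stated) is uncharged.
Positive (K, R): R4, R12, K14, R20 → +4.
Negative (D, E): E11, E15, D16 → −3.
The N-terminus (+1) and C-terminus (−1) cancel.
Net charge = (+4) + (−3) = +1.

+1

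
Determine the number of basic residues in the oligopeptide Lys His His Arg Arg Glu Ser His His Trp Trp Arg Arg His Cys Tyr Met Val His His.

12

Lysine (K), arginine (R), and histidine (H) have basic, nitrogen-containing side chains.
Matching residues: Lys1, His2, His3, Arg4, Arg5, His8, His9, Arg12, Arg13, His14, His19, His20.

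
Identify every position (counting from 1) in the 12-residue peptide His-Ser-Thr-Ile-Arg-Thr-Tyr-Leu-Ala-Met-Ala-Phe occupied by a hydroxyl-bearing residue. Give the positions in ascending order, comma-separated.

2, 3, 6, 7

Serine (S), threonine (T), and tyrosine (Y) each carry a hydroxyl group on the side chain.
Matching residues: Ser2, Thr3, Thr6, Tyr7.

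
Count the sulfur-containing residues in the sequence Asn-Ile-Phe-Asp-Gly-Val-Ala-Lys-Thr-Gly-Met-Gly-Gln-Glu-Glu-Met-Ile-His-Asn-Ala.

Cysteine (C, thiol) and methionine (M, thioether) are the two sulfur-containing amino acids.
Matching residues: Met11, Met16.

2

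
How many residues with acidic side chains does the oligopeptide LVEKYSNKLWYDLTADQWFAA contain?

3

Only D (aspartate) and E (glutamate) carry a side-chain carboxylic acid.
Matching residues: E3, D12, D16.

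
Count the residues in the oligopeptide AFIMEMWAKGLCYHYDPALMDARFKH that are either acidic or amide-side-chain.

Acidic: D, E. Amide-side-chain: N, Q.
Acidic residues here: E5, D16, D21 (3).
Amide-side-chain residues here: none (0).
The two groups share no amino acid, so total = 3 + 0 = 3.

3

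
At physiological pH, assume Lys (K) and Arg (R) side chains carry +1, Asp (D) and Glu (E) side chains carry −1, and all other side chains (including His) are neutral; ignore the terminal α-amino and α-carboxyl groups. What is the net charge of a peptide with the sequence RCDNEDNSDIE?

-4

Positive (K, R): R1 → +1.
Negative (D, E): D3, E5, D6, D9, E11 → −5.
Net charge = (+1) + (−5) = −4.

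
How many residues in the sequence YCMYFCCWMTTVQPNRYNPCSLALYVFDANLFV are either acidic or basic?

Acidic: D, E. Basic: H, K, R.
Acidic residues here: D28 (1).
Basic residues here: R16 (1).
The two groups share no amino acid, so total = 1 + 1 = 2.

2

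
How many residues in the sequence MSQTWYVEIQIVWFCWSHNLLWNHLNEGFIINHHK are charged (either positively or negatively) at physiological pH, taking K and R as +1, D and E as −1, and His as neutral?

Charged side chains at pH ~7.4: K, R (positive); D, E (negative).
Matching residues: E8, E27, K35.

3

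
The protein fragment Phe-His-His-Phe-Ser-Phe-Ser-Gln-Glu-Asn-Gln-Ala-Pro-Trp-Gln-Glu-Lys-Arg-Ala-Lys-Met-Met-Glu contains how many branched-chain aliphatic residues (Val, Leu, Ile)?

0

None of the 23 residues belong to this group.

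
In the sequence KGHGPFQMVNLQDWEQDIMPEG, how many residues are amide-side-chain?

4

Only N (asparagine) and Q (glutamine) carry a side-chain carboxamide.
Matching residues: Q7, N10, Q12, Q16.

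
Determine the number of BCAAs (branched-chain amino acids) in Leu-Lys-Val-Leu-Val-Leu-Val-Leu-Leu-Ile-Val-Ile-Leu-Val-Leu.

The BCAAs are Val, Leu, and Ile — aliphatic side chains with a branch point.
Matching residues: Leu1, Val3, Leu4, Val5, Leu6, Val7, Leu8, Leu9, Ile10, Val11, Ile12, Leu13, Val14, Leu15.

14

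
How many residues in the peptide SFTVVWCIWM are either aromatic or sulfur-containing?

Aromatic: F, W, Y. Sulfur-containing: C, M.
Aromatic residues here: F2, W6, W9 (3).
Sulfur-containing residues here: C7, M10 (2).
The two groups share no amino acid, so total = 3 + 2 = 5.

5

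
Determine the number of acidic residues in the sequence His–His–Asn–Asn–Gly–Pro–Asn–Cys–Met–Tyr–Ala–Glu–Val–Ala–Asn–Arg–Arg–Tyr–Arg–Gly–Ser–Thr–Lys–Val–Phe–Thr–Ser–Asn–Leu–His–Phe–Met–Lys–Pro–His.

Only D (aspartate) and E (glutamate) carry a side-chain carboxylic acid.
Matching residues: Glu12.

1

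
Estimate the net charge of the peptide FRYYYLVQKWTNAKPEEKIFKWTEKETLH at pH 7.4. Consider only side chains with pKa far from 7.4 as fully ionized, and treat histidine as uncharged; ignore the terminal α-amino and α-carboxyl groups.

+2

The side chains ionized at physiological pH are Lys/Arg (+1) and Asp/Glu (−1); with His treated as neutral, nothing else contributes.
Positive (K, R): R2, K9, K14, K18, K21, K25 → +6.
Negative (D, E): E16, E17, E24, E26 → −4.
Net charge = (+6) + (−4) = +2.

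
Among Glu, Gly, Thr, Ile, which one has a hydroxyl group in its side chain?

Thr

S, T, and Y are the three residues with a side-chain hydroxyl.
Of the listed options, only Thr belongs to this group.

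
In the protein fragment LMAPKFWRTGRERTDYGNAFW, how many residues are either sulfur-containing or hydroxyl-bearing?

Sulfur-containing: C, M. Hydroxyl-bearing: S, T, Y.
Sulfur-containing residues here: M2 (1).
Hydroxyl-bearing residues here: T9, T14, Y16 (3).
The two groups share no amino acid, so total = 1 + 3 = 4.

4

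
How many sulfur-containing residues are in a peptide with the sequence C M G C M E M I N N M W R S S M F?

The sulfur-bearing residues are cysteine (–SH) and methionine (–S–CH₃).
Matching residues: C1, M2, C4, M5, M7, M11, M16.

7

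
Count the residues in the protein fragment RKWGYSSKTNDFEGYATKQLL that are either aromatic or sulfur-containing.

4

Aromatic: F, W, Y. Sulfur-containing: C, M.
Aromatic residues here: W3, Y5, F12, Y15 (4).
Sulfur-containing residues here: none (0).
The two groups share no amino acid, so total = 4 + 0 = 4.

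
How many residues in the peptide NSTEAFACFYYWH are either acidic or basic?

2

Acidic: D, E. Basic: H, K, R.
Acidic residues here: E4 (1).
Basic residues here: H13 (1).
The two groups share no amino acid, so total = 1 + 1 = 2.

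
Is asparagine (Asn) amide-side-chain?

Yes

Asparagine (N) and glutamine (Q) have uncharged amide side chains.
Asparagine is in this group.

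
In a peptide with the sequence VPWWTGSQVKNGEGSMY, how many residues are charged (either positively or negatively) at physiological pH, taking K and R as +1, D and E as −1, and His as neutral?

Charged side chains at pH ~7.4: K, R (positive); D, E (negative).
Matching residues: K10, E13.

2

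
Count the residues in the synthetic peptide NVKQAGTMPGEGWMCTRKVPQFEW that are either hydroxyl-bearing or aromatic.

Hydroxyl-bearing: S, T, Y. Aromatic: F, W, Y.
Hydroxyl-bearing residues here: T7, T16 (2).
Aromatic residues here: W13, F22, W24 (3).
(Y belongs to both groups, but none appear in this sequence.) Total = 2 + 3 = 5.

5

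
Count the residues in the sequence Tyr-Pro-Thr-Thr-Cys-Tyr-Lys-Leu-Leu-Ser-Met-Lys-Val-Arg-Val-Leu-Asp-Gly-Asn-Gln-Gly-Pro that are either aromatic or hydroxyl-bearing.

5

Aromatic: F, W, Y. Hydroxyl-bearing: S, T, Y.
Aromatic residues here: Tyr1, Tyr6 (2).
Hydroxyl-bearing residues here: Tyr1, Thr3, Thr4, Tyr6, Ser10 (5).
Y is in both groups, so the 2 Y residues must not be double-counted.
Total = 2 + 5 − 2 = 5.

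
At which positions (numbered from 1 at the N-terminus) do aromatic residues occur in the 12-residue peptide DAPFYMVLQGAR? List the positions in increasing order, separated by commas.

4, 5

F, W, and Y each carry an aromatic ring on the side chain.
Matching residues: F4, Y5.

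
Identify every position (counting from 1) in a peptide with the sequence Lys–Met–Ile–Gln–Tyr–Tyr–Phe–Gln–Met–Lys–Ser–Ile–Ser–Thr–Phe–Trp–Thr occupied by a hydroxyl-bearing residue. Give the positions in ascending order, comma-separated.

5, 6, 11, 13, 14, 17

Matching residues: Tyr5, Tyr6, Ser11, Ser13, Thr14, Thr17.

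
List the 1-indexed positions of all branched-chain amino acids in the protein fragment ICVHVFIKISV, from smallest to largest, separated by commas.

The BCAAs are Val, Leu, and Ile — aliphatic side chains with a branch point.
Matching residues: I1, V3, V5, I7, I9, V11.

1, 3, 5, 7, 9, 11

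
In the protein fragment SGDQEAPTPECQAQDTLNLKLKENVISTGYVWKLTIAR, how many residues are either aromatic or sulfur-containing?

3

Aromatic: F, W, Y. Sulfur-containing: C, M.
Aromatic residues here: Y30, W32 (2).
Sulfur-containing residues here: C11 (1).
The two groups share no amino acid, so total = 2 + 1 = 3.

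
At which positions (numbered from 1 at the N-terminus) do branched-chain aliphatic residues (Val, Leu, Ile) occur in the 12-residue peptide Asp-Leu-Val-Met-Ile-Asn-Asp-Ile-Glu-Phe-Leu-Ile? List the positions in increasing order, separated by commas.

Matching residues: Leu2, Val3, Ile5, Ile8, Leu11, Ile12.

2, 3, 5, 8, 11, 12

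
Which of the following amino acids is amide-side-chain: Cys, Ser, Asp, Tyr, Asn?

Asn

Asparagine (N) and glutamine (Q) have uncharged amide side chains.
Of the listed options, only Asn belongs to this group.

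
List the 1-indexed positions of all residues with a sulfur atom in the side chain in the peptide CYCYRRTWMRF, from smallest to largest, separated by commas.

1, 3, 9

Cysteine (C, thiol) and methionine (M, thioether) are the two sulfur-containing amino acids.
Matching residues: C1, C3, M9.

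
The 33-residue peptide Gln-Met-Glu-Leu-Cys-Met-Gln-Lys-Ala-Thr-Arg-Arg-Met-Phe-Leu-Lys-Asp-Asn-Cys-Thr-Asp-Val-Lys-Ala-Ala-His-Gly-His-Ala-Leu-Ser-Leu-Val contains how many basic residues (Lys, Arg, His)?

Matching residues: Lys8, Arg11, Arg12, Lys16, Lys23, His26, His28.

7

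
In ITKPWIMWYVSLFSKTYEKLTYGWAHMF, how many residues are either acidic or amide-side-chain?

Acidic: D, E. Amide-side-chain: N, Q.
Acidic residues here: E18 (1).
Amide-side-chain residues here: none (0).
The two groups share no amino acid, so total = 1 + 0 = 1.

1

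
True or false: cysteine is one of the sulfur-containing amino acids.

True

Only Cys (C) and Met (M) have a sulfur atom in the side chain.
Cysteine is in this group.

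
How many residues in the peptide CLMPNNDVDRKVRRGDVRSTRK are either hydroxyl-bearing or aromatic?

2

Hydroxyl-bearing: S, T, Y. Aromatic: F, W, Y.
Hydroxyl-bearing residues here: S19, T20 (2).
Aromatic residues here: none (0).
(Y belongs to both groups, but none appear in this sequence.) Total = 2 + 0 = 2.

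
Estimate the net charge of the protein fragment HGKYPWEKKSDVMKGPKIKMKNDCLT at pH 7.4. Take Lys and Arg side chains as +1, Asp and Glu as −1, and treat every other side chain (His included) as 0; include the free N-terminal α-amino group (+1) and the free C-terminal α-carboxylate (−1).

Positive (K, R): K3, K8, K9, K14, K17, K19, K21 → +7.
Negative (D, E): E7, D11, D23 → −3.
The N-terminus (+1) and C-terminus (−1) cancel.
Net charge = (+7) + (−3) = +4.

+4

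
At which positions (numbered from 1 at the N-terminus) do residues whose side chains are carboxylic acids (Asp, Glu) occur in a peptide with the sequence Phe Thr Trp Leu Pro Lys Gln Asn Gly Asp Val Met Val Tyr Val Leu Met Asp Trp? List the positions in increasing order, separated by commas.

Matching residues: Asp10, Asp18.

10, 18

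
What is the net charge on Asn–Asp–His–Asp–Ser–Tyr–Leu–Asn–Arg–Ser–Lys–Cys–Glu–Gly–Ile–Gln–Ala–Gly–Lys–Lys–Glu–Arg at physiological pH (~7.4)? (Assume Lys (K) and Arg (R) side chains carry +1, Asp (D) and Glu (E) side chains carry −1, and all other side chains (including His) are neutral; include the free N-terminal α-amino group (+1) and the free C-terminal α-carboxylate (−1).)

+1

Positive (K, R): Arg9, Lys11, Lys19, Lys20, Arg22 → +5.
Negative (D, E): Asp2, Asp4, Glu13, Glu21 → −4.
The N-terminus (+1) and C-terminus (−1) cancel.
Net charge = (+5) + (−4) = +1.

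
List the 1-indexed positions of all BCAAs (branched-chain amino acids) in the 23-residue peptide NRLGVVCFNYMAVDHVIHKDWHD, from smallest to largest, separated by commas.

Valine (V), leucine (L), and isoleucine (I) are the branched-chain amino acids.
Matching residues: L3, V5, V6, V13, V16, I17.

3, 5, 6, 13, 16, 17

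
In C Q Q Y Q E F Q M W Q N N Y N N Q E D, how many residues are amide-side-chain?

10

Asparagine (N) and glutamine (Q) have uncharged amide side chains.
Matching residues: Q2, Q3, Q5, Q8, Q11, N12, N13, N15, N16, Q17.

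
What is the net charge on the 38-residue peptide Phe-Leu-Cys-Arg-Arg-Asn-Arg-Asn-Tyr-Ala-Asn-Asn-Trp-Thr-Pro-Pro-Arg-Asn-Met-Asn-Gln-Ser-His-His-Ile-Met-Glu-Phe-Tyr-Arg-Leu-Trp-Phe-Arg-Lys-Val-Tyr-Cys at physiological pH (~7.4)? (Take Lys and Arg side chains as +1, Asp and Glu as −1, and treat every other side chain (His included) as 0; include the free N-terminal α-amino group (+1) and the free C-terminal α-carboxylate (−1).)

Positive (K, R): Arg4, Arg5, Arg7, Arg17, Arg30, Arg34, Lys35 → +7.
Negative (D, E): Glu27 → −1.
The N-terminus (+1) and C-terminus (−1) cancel.
Net charge = (+7) + (−1) = +6.

+6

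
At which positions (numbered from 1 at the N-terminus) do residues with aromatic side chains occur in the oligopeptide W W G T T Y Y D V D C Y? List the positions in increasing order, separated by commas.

1, 2, 6, 7, 12

Phenylalanine (F), tryptophan (W), and tyrosine (Y) have aromatic ring side chains.
Matching residues: W1, W2, Y6, Y7, Y12.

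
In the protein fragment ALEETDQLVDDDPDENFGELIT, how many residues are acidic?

9

Only D (aspartate) and E (glutamate) carry a side-chain carboxylic acid.
Matching residues: E3, E4, D6, D10, D11, D12, D14, E15, E19.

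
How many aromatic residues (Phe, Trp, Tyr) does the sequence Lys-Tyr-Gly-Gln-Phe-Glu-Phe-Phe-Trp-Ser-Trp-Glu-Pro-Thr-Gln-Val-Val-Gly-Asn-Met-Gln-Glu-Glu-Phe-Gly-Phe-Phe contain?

9

Matching residues: Tyr2, Phe5, Phe7, Phe8, Trp9, Trp11, Phe24, Phe26, Phe27.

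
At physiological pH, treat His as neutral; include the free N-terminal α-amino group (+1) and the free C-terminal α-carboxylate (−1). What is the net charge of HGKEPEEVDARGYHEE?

-4

Near pH 7.4, K and R contribute +1 each, D and E contribute −1 each, and every other side chain (His included, as stated) is uncharged.
Positive (K, R): K3, R11 → +2.
Negative (D, E): E4, E6, E7, D9, E15, E16 → −6.
The N-terminus (+1) and C-terminus (−1) cancel.
Net charge = (+2) + (−6) = −4.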